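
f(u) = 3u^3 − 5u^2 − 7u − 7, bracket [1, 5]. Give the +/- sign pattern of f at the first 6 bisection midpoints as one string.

+---++

m = 3, f(m) = 8 (+); new bracket [1, 3]
m = 2, f(m) = -17 (−); new bracket [2, 3]
m = 2.5, f(m) = -8.875 (−); new bracket [2.5, 3]
m = 2.75, f(m) = -1.6719 (−); new bracket [2.75, 3]
m = 2.875, f(m) = 2.8379 (+); new bracket [2.75, 2.875]
m = 2.8125, f(m) = 0.5037 (+); new bracket [2.75, 2.8125]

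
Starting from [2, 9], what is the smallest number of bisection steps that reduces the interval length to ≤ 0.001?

13

Width after n steps is 7/2^n. Need 2^n ≥ 7/0.001 = 7000.
2^12 = 4096 < 7000 ≤ 2^13 = 8192, so n = 13.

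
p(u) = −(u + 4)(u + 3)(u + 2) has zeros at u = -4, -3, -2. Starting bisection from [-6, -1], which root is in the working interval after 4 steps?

-4

u = -3.5 gives p = -0.375, negative; keep [-6, -3.5]
u = -4.75 gives p = 3.609375, positive; keep [-4.75, -3.5]
u = -4.125 gives p = 0.298828, positive; keep [-4.125, -3.5]
u = -3.8125 gives p = -0.2761, negative; keep [-4.125, -3.8125]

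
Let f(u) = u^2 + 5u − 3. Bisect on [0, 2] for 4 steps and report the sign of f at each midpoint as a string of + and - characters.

m = 1, f(m) = 3 (+); new bracket [0, 1]
m = 0.5, f(m) = -0.25 (−); new bracket [0.5, 1]
m = 0.75, f(m) = 1.3125 (+); new bracket [0.5, 0.75]
m = 0.625, f(m) = 0.5156 (+); new bracket [0.5, 0.625]

+-++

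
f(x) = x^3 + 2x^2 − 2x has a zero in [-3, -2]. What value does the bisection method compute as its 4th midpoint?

-2.6875

midpoint -2.5: f = 1.875 > 0 → [-3, -2.5]
midpoint -2.75: f = -0.171875 < 0 → [-2.75, -2.5]
midpoint -2.625: f = 0.943359 > 0 → [-2.75, -2.625]
midpoint -2.6875: f = 0.4094 > 0 → [-2.75, -2.6875]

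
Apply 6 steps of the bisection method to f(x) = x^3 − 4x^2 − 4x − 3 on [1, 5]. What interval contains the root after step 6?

x = 3 gives f = -24, negative; keep [3, 5]
x = 4 gives f = -19, negative; keep [4, 5]
x = 4.5 gives f = -10.875, negative; keep [4.5, 5]
x = 4.75 gives f = -5.0781, negative; keep [4.75, 5]
x = 4.875 gives f = -1.7051, negative; keep [4.875, 5]
x = 4.9375 gives f = 0.1052, positive; keep [4.875, 4.9375]

[4.875, 4.9375]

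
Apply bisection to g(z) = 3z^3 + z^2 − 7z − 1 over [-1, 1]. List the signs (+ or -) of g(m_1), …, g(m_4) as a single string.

z = 0 gives g = -1, negative; keep [-1, 0]
z = -0.5 gives g = 2.375, positive; keep [-0.5, 0]
z = -0.25 gives g = 0.765625, positive; keep [-0.25, 0]
z = -0.125 gives g = -0.1152, negative; keep [-0.25, -0.125]

-++-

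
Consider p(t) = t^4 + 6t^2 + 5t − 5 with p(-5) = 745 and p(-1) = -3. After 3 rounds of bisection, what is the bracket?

[-1.5, -1]

t = -3 gives p = 115, positive; keep [-3, -1]
t = -2 gives p = 25, positive; keep [-2, -1]
t = -1.5 gives p = 6.0625, positive; keep [-1.5, -1]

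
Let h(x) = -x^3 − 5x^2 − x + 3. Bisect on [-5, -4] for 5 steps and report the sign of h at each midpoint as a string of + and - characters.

-+-++

h(-4.5) = -2.625 < 0, so the root lies in [-5, -4.5]
h(-4.75) = 2.109375 > 0, so the root lies in [-4.75, -4.5]
h(-4.625) = -0.396484 < 0, so the root lies in [-4.75, -4.625]
h(-4.6875) = 0.821 > 0, so the root lies in [-4.6875, -4.625]
h(-4.65625) = 0.2035 > 0, so the root lies in [-4.65625, -4.625]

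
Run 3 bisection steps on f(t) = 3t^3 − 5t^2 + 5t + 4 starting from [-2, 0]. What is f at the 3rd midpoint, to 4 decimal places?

2.3906

t = -1 gives f = -9, negative; keep [-1, 0]
t = -0.5 gives f = -0.125, negative; keep [-0.5, 0]
t = -0.25 gives f = 2.390625, positive; keep [-0.5, -0.25]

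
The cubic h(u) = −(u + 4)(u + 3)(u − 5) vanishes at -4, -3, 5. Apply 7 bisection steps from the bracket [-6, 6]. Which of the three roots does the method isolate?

midpoint 0: h = 60 > 0 → [0, 6]
midpoint 3: h = 84 > 0 → [3, 6]
midpoint 4.5: h = 31.875 > 0 → [4.5, 6]
midpoint 5.25: h = -19.0781 < 0 → [4.5, 5.25]
midpoint 4.875: h = 8.7363 > 0 → [4.875, 5.25]
midpoint 5.0625: h = -4.5667 < 0 → [4.875, 5.0625]
midpoint 4.96875: h = 2.2334 > 0 → [4.96875, 5.0625]

5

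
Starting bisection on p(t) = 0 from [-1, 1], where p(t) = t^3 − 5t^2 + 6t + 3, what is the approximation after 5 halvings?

p(0) = 3 > 0, so the root lies in [-1, 0]
p(-0.5) = -1.375 < 0, so the root lies in [-0.5, 0]
p(-0.25) = 1.171875 > 0, so the root lies in [-0.5, -0.25]
p(-0.375) = -0.0059 < 0, so the root lies in [-0.375, -0.25]
p(-0.3125) = 0.6062 > 0, so the root lies in [-0.375, -0.3125]

-0.3125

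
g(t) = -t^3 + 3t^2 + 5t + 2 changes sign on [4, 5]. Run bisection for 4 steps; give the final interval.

m = 4.5, g(m) = -5.875 (−); new bracket [4, 4.5]
m = 4.25, g(m) = 0.671875 (+); new bracket [4.25, 4.5]
m = 4.375, g(m) = -2.443359 (−); new bracket [4.25, 4.375]
m = 4.3125, g(m) = -0.8469 (−); new bracket [4.25, 4.3125]

[4.25, 4.3125]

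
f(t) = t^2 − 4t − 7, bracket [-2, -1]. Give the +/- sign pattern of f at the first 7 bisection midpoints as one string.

m = -1.5, f(m) = 1.25 (+); new bracket [-1.5, -1]
m = -1.25, f(m) = -0.4375 (−); new bracket [-1.5, -1.25]
m = -1.375, f(m) = 0.390625 (+); new bracket [-1.375, -1.25]
m = -1.3125, f(m) = -0.0273 (−); new bracket [-1.375, -1.3125]
m = -1.34375, f(m) = 0.1807 (+); new bracket [-1.34375, -1.3125]
m = -1.328125, f(m) = 0.0764 (+); new bracket [-1.328125, -1.3125]
m = -1.3203125, f(m) = 0.0245 (+); new bracket [-1.3203125, -1.3125]

+-+-+++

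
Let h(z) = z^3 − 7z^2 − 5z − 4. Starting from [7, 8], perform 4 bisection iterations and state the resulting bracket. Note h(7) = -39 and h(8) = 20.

midpoint 7.5: h = -13.375 < 0 → [7.5, 8]
midpoint 7.75: h = 2.296875 > 0 → [7.5, 7.75]
midpoint 7.625: h = -5.787109 < 0 → [7.625, 7.75]
midpoint 7.6875: h = -1.8079 < 0 → [7.6875, 7.75]

[7.6875, 7.75]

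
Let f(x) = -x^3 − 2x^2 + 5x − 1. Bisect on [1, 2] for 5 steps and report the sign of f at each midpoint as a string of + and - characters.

midpoint 1.5: f = -1.375 < 0 → [1, 1.5]
midpoint 1.25: f = 0.171875 > 0 → [1.25, 1.5]
midpoint 1.375: f = -0.505859 < 0 → [1.25, 1.375]
midpoint 1.3125: f = -0.1438 < 0 → [1.25, 1.3125]
midpoint 1.28125: f = 0.0197 > 0 → [1.28125, 1.3125]

-+--+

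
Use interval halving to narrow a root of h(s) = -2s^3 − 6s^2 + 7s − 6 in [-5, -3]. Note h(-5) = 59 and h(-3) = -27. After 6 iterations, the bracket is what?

s = -4 gives h = -2, negative; keep [-5, -4]
s = -4.5 gives h = 23.25, positive; keep [-4.5, -4]
s = -4.25 gives h = 9.40625, positive; keep [-4.25, -4]
s = -4.125 gives h = 3.4102, positive; keep [-4.125, -4]
s = -4.0625 gives h = 0.6333, positive; keep [-4.0625, -4]
s = -4.03125 gives h = -0.7011, negative; keep [-4.0625, -4.03125]

[-4.0625, -4.03125]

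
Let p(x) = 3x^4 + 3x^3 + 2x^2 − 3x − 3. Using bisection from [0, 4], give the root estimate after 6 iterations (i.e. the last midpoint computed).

0.9375

midpoint 2: p = 71 > 0 → [0, 2]
midpoint 1: p = 2 > 0 → [0, 1]
midpoint 0.5: p = -3.4375 < 0 → [0.5, 1]
midpoint 0.75: p = -1.9102 < 0 → [0.75, 1]
midpoint 0.875: p = -0.3254 < 0 → [0.875, 1]
midpoint 0.9375: p = 0.7347 > 0 → [0.875, 0.9375]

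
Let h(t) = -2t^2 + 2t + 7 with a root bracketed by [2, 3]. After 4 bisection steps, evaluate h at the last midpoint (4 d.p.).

m = 2.5, h(m) = -0.5 (−); new bracket [2, 2.5]
m = 2.25, h(m) = 1.375 (+); new bracket [2.25, 2.5]
m = 2.375, h(m) = 0.46875 (+); new bracket [2.375, 2.5]
m = 2.4375, h(m) = -0.0078 (−); new bracket [2.375, 2.4375]

-0.0078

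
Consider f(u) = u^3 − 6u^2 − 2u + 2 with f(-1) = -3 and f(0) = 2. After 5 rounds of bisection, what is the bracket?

m = -0.5, f(m) = 1.375 (+); new bracket [-1, -0.5]
m = -0.75, f(m) = -0.296875 (−); new bracket [-0.75, -0.5]
m = -0.625, f(m) = 0.662109 (+); new bracket [-0.75, -0.625]
m = -0.6875, f(m) = 0.2141 (+); new bracket [-0.75, -0.6875]
m = -0.71875, f(m) = -0.0334 (−); new bracket [-0.71875, -0.6875]

[-0.71875, -0.6875]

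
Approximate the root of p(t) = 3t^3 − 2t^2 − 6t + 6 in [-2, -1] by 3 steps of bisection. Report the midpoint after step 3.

-1.625

midpoint -1.5: p = 0.375 > 0 → [-2, -1.5]
midpoint -1.75: p = -5.703125 < 0 → [-1.75, -1.5]
midpoint -1.625: p = -2.404297 < 0 → [-1.625, -1.5]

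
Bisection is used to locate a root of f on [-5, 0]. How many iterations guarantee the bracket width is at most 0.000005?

20

Width after n steps is 5/2^n. Need 2^n ≥ 5/0.000005 = 1000000.
2^19 = 524288 < 1000000 ≤ 2^20 = 1048576, so n = 20.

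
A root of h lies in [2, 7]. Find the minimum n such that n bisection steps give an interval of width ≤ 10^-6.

23

Width after n steps is 5/2^n. Need 2^n ≥ 5/10^-6 = 5000000.
2^22 = 4194304 < 5000000 ≤ 2^23 = 8388608, so n = 23.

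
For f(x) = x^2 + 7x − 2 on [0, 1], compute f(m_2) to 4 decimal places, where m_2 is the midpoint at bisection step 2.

-0.1875

x = 0.5 gives f = 1.75, positive; keep [0, 0.5]
x = 0.25 gives f = -0.1875, negative; keep [0.25, 0.5]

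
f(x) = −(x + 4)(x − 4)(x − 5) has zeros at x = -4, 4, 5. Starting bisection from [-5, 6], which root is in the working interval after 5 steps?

f(0.5) = -70.875 < 0, so the root lies in [-5, 0.5]
f(-2.25) = -79.296875 < 0, so the root lies in [-5, -2.25]
f(-3.625) = -24.662109 < 0, so the root lies in [-5, -3.625]
f(-4.3125) = 24.1907 > 0, so the root lies in [-4.3125, -3.625]
f(-3.96875) = -2.2334 < 0, so the root lies in [-4.3125, -3.96875]

-4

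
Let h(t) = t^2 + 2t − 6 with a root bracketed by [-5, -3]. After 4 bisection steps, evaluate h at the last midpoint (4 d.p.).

-0.1094

midpoint -4: h = 2 > 0 → [-4, -3]
midpoint -3.5: h = -0.75 < 0 → [-4, -3.5]
midpoint -3.75: h = 0.5625 > 0 → [-3.75, -3.5]
midpoint -3.625: h = -0.1094 < 0 → [-3.75, -3.625]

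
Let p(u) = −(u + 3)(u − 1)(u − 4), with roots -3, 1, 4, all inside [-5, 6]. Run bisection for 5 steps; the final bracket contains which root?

-3

m = 0.5, p(m) = -6.125 (−); new bracket [-5, 0.5]
m = -2.25, p(m) = -15.234375 (−); new bracket [-5, -2.25]
m = -3.625, p(m) = 22.041016 (+); new bracket [-3.625, -2.25]
m = -2.9375, p(m) = -1.7073 (−); new bracket [-3.625, -2.9375]
m = -3.28125, p(m) = 8.7674 (+); new bracket [-3.28125, -2.9375]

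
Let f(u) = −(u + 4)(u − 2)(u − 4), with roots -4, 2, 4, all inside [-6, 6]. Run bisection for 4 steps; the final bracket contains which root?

u = 0 gives f = -32, negative; keep [-6, 0]
u = -3 gives f = -35, negative; keep [-6, -3]
u = -4.5 gives f = 27.625, positive; keep [-4.5, -3]
u = -3.75 gives f = -11.1406, negative; keep [-4.5, -3.75]

-4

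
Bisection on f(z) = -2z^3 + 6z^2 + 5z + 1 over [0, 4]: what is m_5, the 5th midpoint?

m = 2, f(m) = 19 (+); new bracket [2, 4]
m = 3, f(m) = 16 (+); new bracket [3, 4]
m = 3.5, f(m) = 6.25 (+); new bracket [3.5, 4]
m = 3.75, f(m) = -1.3438 (−); new bracket [3.5, 3.75]
m = 3.625, f(m) = 2.6992 (+); new bracket [3.625, 3.75]

3.625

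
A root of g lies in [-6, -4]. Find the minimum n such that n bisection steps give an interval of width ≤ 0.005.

Width after n steps is 2/2^n. Need 2^n ≥ 2/0.005 = 400.
2^8 = 256 < 400 ≤ 2^9 = 512, so n = 9.

9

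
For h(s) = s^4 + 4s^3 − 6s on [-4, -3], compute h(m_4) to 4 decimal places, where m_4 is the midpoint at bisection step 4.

1.5943

m = -3.5, h(m) = -0.4375 (−); new bracket [-4, -3.5]
m = -3.75, h(m) = 9.316406 (+); new bracket [-3.75, -3.5]
m = -3.625, h(m) = 3.886963 (+); new bracket [-3.625, -3.5]
m = -3.5625, h(m) = 1.5943 (+); new bracket [-3.5625, -3.5]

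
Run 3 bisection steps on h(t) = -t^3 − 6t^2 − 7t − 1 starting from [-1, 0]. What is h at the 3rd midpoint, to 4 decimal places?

-0.2168

m = -0.5, h(m) = 1.125 (+); new bracket [-0.5, 0]
m = -0.25, h(m) = 0.390625 (+); new bracket [-0.25, 0]
m = -0.125, h(m) = -0.216797 (−); new bracket [-0.25, -0.125]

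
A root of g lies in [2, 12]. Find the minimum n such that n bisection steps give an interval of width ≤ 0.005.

11

Width after n steps is 10/2^n. Need 2^n ≥ 10/0.005 = 2000.
2^10 = 1024 < 2000 ≤ 2^11 = 2048, so n = 11.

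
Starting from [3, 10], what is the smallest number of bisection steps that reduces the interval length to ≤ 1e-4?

Width after n steps is 7/2^n. Need 2^n ≥ 7/1e-4 = 70000.
2^16 = 65536 < 70000 ≤ 2^17 = 131072, so n = 17.

17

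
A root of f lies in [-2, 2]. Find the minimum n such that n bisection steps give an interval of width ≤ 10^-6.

22

Width after n steps is 4/2^n. Need 2^n ≥ 4/10^-6 = 4000000.
2^21 = 2097152 < 4000000 ≤ 2^22 = 4194304, so n = 22.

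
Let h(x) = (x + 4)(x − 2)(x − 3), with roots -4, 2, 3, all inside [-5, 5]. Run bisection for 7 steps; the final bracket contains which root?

-4

h(0) = 24 > 0, so the root lies in [-5, 0]
h(-2.5) = 37.125 > 0, so the root lies in [-5, -2.5]
h(-3.75) = 9.703125 > 0, so the root lies in [-5, -3.75]
h(-4.375) = -17.6309 < 0, so the root lies in [-4.375, -3.75]
h(-4.0625) = -2.676 < 0, so the root lies in [-4.0625, -3.75]
h(-3.90625) = 3.8241 > 0, so the root lies in [-4.0625, -3.90625]
h(-3.984375) = 0.6531 > 0, so the root lies in [-4.0625, -3.984375]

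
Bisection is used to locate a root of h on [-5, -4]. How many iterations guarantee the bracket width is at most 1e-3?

10

Width after n steps is 1/2^n. Need 2^n ≥ 1/1e-3 = 1000.
2^9 = 512 < 1000 ≤ 2^10 = 1024, so n = 10.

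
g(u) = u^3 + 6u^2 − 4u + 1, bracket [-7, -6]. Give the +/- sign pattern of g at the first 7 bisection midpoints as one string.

midpoint -6.5: g = 5.875 > 0 → [-7, -6.5]
midpoint -6.75: g = -6.171875 < 0 → [-6.75, -6.5]
midpoint -6.625: g = 0.068359 > 0 → [-6.75, -6.625]
midpoint -6.6875: g = -2.9968 < 0 → [-6.6875, -6.625]
midpoint -6.65625: g = -1.4506 < 0 → [-6.65625, -6.625]
midpoint -6.640625: g = -0.6877 < 0 → [-6.640625, -6.625]
midpoint -6.6328125: g = -0.3088 < 0 → [-6.6328125, -6.625]

+-+----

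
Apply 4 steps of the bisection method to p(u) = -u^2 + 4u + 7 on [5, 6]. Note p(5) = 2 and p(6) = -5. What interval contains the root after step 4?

u = 5.5 gives p = -1.25, negative; keep [5, 5.5]
u = 5.25 gives p = 0.4375, positive; keep [5.25, 5.5]
u = 5.375 gives p = -0.390625, negative; keep [5.25, 5.375]
u = 5.3125 gives p = 0.0273, positive; keep [5.3125, 5.375]

[5.3125, 5.375]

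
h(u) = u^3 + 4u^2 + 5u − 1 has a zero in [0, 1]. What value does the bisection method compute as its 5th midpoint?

midpoint 0.5: h = 2.625 > 0 → [0, 0.5]
midpoint 0.25: h = 0.515625 > 0 → [0, 0.25]
midpoint 0.125: h = -0.310547 < 0 → [0.125, 0.25]
midpoint 0.1875: h = 0.0847 > 0 → [0.125, 0.1875]
midpoint 0.15625: h = -0.1173 < 0 → [0.15625, 0.1875]

0.15625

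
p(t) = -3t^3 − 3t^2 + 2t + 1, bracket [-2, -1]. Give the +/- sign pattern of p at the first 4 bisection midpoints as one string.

t = -1.5 gives p = 1.375, positive; keep [-1.5, -1]
t = -1.25 gives p = -0.328125, negative; keep [-1.5, -1.25]
t = -1.375 gives p = 0.376953, positive; keep [-1.375, -1.25]
t = -1.3125 gives p = -0.01, negative; keep [-1.375, -1.3125]

+-+-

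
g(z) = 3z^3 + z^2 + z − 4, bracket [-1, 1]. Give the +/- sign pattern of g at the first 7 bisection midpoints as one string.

----+-+

z = 0 gives g = -4, negative; keep [0, 1]
z = 0.5 gives g = -2.875, negative; keep [0.5, 1]
z = 0.75 gives g = -1.421875, negative; keep [0.75, 1]
z = 0.875 gives g = -0.3496, negative; keep [0.875, 1]
z = 0.9375 gives g = 0.2883, positive; keep [0.875, 0.9375]
z = 0.90625 gives g = -0.0396, negative; keep [0.90625, 0.9375]
z = 0.921875 gives g = 0.1221, positive; keep [0.90625, 0.921875]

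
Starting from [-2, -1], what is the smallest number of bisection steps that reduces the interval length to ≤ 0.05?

Width after n steps is 1/2^n. Need 2^n ≥ 1/0.05 = 20.
2^4 = 16 < 20 ≤ 2^5 = 32, so n = 5.

5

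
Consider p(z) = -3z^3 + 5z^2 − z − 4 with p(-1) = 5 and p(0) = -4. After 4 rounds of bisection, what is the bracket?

p(-0.5) = -1.875 < 0, so the root lies in [-1, -0.5]
p(-0.75) = 0.828125 > 0, so the root lies in [-0.75, -0.5]
p(-0.625) = -0.689453 < 0, so the root lies in [-0.75, -0.625]
p(-0.6875) = 0.0256 > 0, so the root lies in [-0.6875, -0.625]

[-0.6875, -0.625]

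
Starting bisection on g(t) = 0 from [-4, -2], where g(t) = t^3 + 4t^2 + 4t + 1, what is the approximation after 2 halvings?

-2.5

t = -3 gives g = -2, negative; keep [-3, -2]
t = -2.5 gives g = 0.375, positive; keep [-3, -2.5]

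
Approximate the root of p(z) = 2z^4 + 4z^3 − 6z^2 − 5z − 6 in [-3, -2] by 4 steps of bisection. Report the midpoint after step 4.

z = -2.5 gives p = -15.375, negative; keep [-3, -2.5]
z = -2.75 gives p = -6.429688, negative; keep [-3, -2.75]
z = -2.875 gives p = 0.367676, positive; keep [-2.875, -2.75]
z = -2.8125 gives p = -3.2466, negative; keep [-2.875, -2.8125]

-2.8125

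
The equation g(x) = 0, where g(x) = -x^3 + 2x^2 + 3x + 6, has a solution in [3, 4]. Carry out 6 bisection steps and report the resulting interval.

g(3.5) = -1.875 < 0, so the root lies in [3, 3.5]
g(3.25) = 2.546875 > 0, so the root lies in [3.25, 3.5]
g(3.375) = 0.462891 > 0, so the root lies in [3.375, 3.5]
g(3.4375) = -0.6736 < 0, so the root lies in [3.375, 3.4375]
g(3.40625) = -0.0973 < 0, so the root lies in [3.375, 3.40625]
g(3.390625) = 0.1848 > 0, so the root lies in [3.390625, 3.40625]

[3.390625, 3.40625]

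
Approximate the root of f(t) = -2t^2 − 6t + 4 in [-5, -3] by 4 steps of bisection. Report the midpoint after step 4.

t = -4 gives f = -4, negative; keep [-4, -3]
t = -3.5 gives f = 0.5, positive; keep [-4, -3.5]
t = -3.75 gives f = -1.625, negative; keep [-3.75, -3.5]
t = -3.625 gives f = -0.5312, negative; keep [-3.625, -3.5]

-3.625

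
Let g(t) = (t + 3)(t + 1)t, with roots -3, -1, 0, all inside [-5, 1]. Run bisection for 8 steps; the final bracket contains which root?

g(-2) = 2 > 0, so the root lies in [-5, -2]
g(-3.5) = -4.375 < 0, so the root lies in [-3.5, -2]
g(-2.75) = 1.203125 > 0, so the root lies in [-3.5, -2.75]
g(-3.125) = -0.8301 < 0, so the root lies in [-3.125, -2.75]
g(-2.9375) = 0.3557 > 0, so the root lies in [-3.125, -2.9375]
g(-3.03125) = -0.1924 < 0, so the root lies in [-3.03125, -2.9375]
g(-2.984375) = 0.0925 > 0, so the root lies in [-3.03125, -2.984375]
g(-3.0078125) = -0.0472 < 0, so the root lies in [-3.0078125, -2.984375]

-3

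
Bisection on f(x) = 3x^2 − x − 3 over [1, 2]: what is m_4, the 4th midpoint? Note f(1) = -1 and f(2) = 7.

x = 1.5 gives f = 2.25, positive; keep [1, 1.5]
x = 1.25 gives f = 0.4375, positive; keep [1, 1.25]
x = 1.125 gives f = -0.328125, negative; keep [1.125, 1.25]
x = 1.1875 gives f = 0.043, positive; keep [1.125, 1.1875]

1.1875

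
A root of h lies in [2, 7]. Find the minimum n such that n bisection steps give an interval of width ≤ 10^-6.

Width after n steps is 5/2^n. Need 2^n ≥ 5/10^-6 = 5000000.
2^22 = 4194304 < 5000000 ≤ 2^23 = 8388608, so n = 23.

23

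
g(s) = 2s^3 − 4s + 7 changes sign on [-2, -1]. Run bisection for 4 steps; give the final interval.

s = -1.5 gives g = 6.25, positive; keep [-2, -1.5]
s = -1.75 gives g = 3.28125, positive; keep [-2, -1.75]
s = -1.875 gives g = 1.316406, positive; keep [-2, -1.875]
s = -1.9375 gives g = 0.2036, positive; keep [-2, -1.9375]

[-2, -1.9375]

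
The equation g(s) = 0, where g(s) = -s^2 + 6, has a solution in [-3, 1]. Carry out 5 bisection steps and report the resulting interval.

g(-1) = 5 > 0, so the root lies in [-3, -1]
g(-2) = 2 > 0, so the root lies in [-3, -2]
g(-2.5) = -0.25 < 0, so the root lies in [-2.5, -2]
g(-2.25) = 0.9375 > 0, so the root lies in [-2.5, -2.25]
g(-2.375) = 0.3594 > 0, so the root lies in [-2.5, -2.375]

[-2.5, -2.375]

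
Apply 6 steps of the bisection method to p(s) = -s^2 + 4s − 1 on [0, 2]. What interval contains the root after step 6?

[0.25, 0.28125]

midpoint 1: p = 2 > 0 → [0, 1]
midpoint 0.5: p = 0.75 > 0 → [0, 0.5]
midpoint 0.25: p = -0.0625 < 0 → [0.25, 0.5]
midpoint 0.375: p = 0.3594 > 0 → [0.25, 0.375]
midpoint 0.3125: p = 0.1523 > 0 → [0.25, 0.3125]
midpoint 0.28125: p = 0.0459 > 0 → [0.25, 0.28125]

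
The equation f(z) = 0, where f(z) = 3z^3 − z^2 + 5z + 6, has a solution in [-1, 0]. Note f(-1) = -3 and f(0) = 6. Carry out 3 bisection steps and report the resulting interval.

midpoint -0.5: f = 2.875 > 0 → [-1, -0.5]
midpoint -0.75: f = 0.421875 > 0 → [-1, -0.75]
midpoint -0.875: f = -1.150391 < 0 → [-0.875, -0.75]

[-0.875, -0.75]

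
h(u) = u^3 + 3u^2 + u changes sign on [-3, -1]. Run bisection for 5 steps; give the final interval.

m = -2, h(m) = 2 (+); new bracket [-3, -2]
m = -2.5, h(m) = 0.625 (+); new bracket [-3, -2.5]
m = -2.75, h(m) = -0.859375 (−); new bracket [-2.75, -2.5]
m = -2.625, h(m) = -0.041 (−); new bracket [-2.625, -2.5]
m = -2.5625, h(m) = 0.3103 (+); new bracket [-2.625, -2.5625]

[-2.625, -2.5625]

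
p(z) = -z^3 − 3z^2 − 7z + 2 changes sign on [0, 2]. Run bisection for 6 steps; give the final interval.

[0.25, 0.28125]

midpoint 1: p = -9 < 0 → [0, 1]
midpoint 0.5: p = -2.375 < 0 → [0, 0.5]
midpoint 0.25: p = 0.046875 > 0 → [0.25, 0.5]
midpoint 0.375: p = -1.0996 < 0 → [0.25, 0.375]
midpoint 0.3125: p = -0.511 < 0 → [0.25, 0.3125]
midpoint 0.28125: p = -0.2283 < 0 → [0.25, 0.28125]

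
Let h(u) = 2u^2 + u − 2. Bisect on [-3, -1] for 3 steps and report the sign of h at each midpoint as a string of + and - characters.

m = -2, h(m) = 4 (+); new bracket [-2, -1]
m = -1.5, h(m) = 1 (+); new bracket [-1.5, -1]
m = -1.25, h(m) = -0.125 (−); new bracket [-1.5, -1.25]

++-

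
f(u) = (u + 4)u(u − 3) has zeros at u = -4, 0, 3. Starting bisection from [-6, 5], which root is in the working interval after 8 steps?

midpoint -0.5: f = 6.125 > 0 → [-6, -0.5]
midpoint -3.25: f = 15.234375 > 0 → [-6, -3.25]
midpoint -4.625: f = -22.041016 < 0 → [-4.625, -3.25]
midpoint -3.9375: f = 1.7073 > 0 → [-4.625, -3.9375]
midpoint -4.28125: f = -8.7674 < 0 → [-4.28125, -3.9375]
midpoint -4.109375: f = -3.1954 < 0 → [-4.109375, -3.9375]
midpoint -4.0234375: f = -0.6623 < 0 → [-4.0234375, -3.9375]
midpoint -3.98046875: f = 0.5427 > 0 → [-4.0234375, -3.98046875]

-4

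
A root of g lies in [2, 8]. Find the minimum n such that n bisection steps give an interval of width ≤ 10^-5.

Width after n steps is 6/2^n. Need 2^n ≥ 6/10^-5 = 600000.
2^19 = 524288 < 600000 ≤ 2^20 = 1048576, so n = 20.

20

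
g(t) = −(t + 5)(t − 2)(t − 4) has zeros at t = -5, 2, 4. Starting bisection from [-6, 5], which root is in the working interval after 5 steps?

-5

m = -0.5, g(m) = -50.625 (−); new bracket [-6, -0.5]
m = -3.25, g(m) = -66.609375 (−); new bracket [-6, -3.25]
m = -4.625, g(m) = -21.427734 (−); new bracket [-6, -4.625]
m = -5.3125, g(m) = 21.2805 (+); new bracket [-5.3125, -4.625]
m = -4.96875, g(m) = -1.9532 (−); new bracket [-5.3125, -4.96875]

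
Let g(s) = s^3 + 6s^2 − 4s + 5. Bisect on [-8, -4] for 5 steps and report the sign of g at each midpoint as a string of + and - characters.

+-+-+

g(-6) = 29 > 0, so the root lies in [-8, -6]
g(-7) = -16 < 0, so the root lies in [-7, -6]
g(-6.5) = 9.875 > 0, so the root lies in [-7, -6.5]
g(-6.75) = -2.1719 < 0, so the root lies in [-6.75, -6.5]
g(-6.625) = 4.0684 > 0, so the root lies in [-6.75, -6.625]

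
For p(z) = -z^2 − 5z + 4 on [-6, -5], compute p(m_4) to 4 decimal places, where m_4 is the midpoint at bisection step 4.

0.0898

m = -5.5, p(m) = 1.25 (+); new bracket [-6, -5.5]
m = -5.75, p(m) = -0.3125 (−); new bracket [-5.75, -5.5]
m = -5.625, p(m) = 0.484375 (+); new bracket [-5.75, -5.625]
m = -5.6875, p(m) = 0.0898 (+); new bracket [-5.75, -5.6875]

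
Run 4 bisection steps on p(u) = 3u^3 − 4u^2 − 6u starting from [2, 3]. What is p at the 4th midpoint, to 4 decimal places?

-0.8630

p(2.5) = 6.875 > 0, so the root lies in [2, 2.5]
p(2.25) = 0.421875 > 0, so the root lies in [2, 2.25]
p(2.125) = -2.025391 < 0, so the root lies in [2.125, 2.25]
p(2.1875) = -0.863 < 0, so the root lies in [2.1875, 2.25]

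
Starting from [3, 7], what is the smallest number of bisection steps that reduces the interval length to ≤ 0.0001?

16

Width after n steps is 4/2^n. Need 2^n ≥ 4/0.0001 = 40000.
2^15 = 32768 < 40000 ≤ 2^16 = 65536, so n = 16.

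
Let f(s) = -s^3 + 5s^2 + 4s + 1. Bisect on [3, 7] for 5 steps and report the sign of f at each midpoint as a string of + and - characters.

+-+-+

s = 5 gives f = 21, positive; keep [5, 7]
s = 6 gives f = -11, negative; keep [5, 6]
s = 5.5 gives f = 7.875, positive; keep [5.5, 6]
s = 5.75 gives f = -0.7969, negative; keep [5.5, 5.75]
s = 5.625 gives f = 3.7246, positive; keep [5.625, 5.75]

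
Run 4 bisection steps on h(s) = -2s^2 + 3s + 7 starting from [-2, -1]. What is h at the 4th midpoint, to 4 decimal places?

m = -1.5, h(m) = -2 (−); new bracket [-1.5, -1]
m = -1.25, h(m) = 0.125 (+); new bracket [-1.5, -1.25]
m = -1.375, h(m) = -0.90625 (−); new bracket [-1.375, -1.25]
m = -1.3125, h(m) = -0.3828 (−); new bracket [-1.3125, -1.25]

-0.3828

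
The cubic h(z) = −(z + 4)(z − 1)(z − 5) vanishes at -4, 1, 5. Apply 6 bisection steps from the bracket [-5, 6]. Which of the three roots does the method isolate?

midpoint 0.5: h = -10.125 < 0 → [-5, 0.5]
midpoint -2.25: h = -41.234375 < 0 → [-5, -2.25]
midpoint -3.625: h = -14.958984 < 0 → [-5, -3.625]
midpoint -4.3125: h = 15.4602 > 0 → [-4.3125, -3.625]
midpoint -3.96875: h = -1.3926 < 0 → [-4.3125, -3.96875]
midpoint -4.140625: h = 6.6078 > 0 → [-4.140625, -3.96875]

-4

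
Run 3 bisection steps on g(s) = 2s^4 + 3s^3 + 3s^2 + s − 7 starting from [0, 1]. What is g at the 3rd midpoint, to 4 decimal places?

midpoint 0.5: g = -5.25 < 0 → [0.5, 1]
midpoint 0.75: g = -2.664062 < 0 → [0.75, 1]
midpoint 0.875: g = -0.645996 < 0 → [0.875, 1]

-0.6460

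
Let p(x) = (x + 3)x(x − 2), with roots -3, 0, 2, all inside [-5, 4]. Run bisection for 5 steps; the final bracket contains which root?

m = -0.5, p(m) = 3.125 (+); new bracket [-5, -0.5]
m = -2.75, p(m) = 3.265625 (+); new bracket [-5, -2.75]
m = -3.875, p(m) = -19.919922 (−); new bracket [-3.875, -2.75]
m = -3.3125, p(m) = -5.4993 (−); new bracket [-3.3125, -2.75]
m = -3.03125, p(m) = -0.4766 (−); new bracket [-3.03125, -2.75]

-3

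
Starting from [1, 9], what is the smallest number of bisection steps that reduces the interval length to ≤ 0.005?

Width after n steps is 8/2^n. Need 2^n ≥ 8/0.005 = 1600.
2^10 = 1024 < 1600 ≤ 2^11 = 2048, so n = 11.

11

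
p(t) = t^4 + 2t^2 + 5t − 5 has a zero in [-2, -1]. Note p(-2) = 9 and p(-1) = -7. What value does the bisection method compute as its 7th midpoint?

-1.6640625

m = -1.5, p(m) = -2.9375 (−); new bracket [-2, -1.5]
m = -1.75, p(m) = 1.753906 (+); new bracket [-1.75, -1.5]
m = -1.625, p(m) = -0.87085 (−); new bracket [-1.75, -1.625]
m = -1.6875, p(m) = 0.367 (+); new bracket [-1.6875, -1.625]
m = -1.65625, p(m) = -0.27 (−); new bracket [-1.6875, -1.65625]
m = -1.671875, p(m) = 0.0439 (+); new bracket [-1.671875, -1.65625]
m = -1.6640625, p(m) = -0.1142 (−); new bracket [-1.671875, -1.6640625]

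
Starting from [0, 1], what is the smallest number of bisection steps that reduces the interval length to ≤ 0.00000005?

25

Width after n steps is 1/2^n. Need 2^n ≥ 1/0.00000005 = 20000000.
2^24 = 16777216 < 20000000 ≤ 2^25 = 33554432, so n = 25.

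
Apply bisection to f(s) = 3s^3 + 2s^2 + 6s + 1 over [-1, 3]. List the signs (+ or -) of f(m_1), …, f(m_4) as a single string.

s = 1 gives f = 12, positive; keep [-1, 1]
s = 0 gives f = 1, positive; keep [-1, 0]
s = -0.5 gives f = -1.875, negative; keep [-0.5, 0]
s = -0.25 gives f = -0.4219, negative; keep [-0.25, 0]

++--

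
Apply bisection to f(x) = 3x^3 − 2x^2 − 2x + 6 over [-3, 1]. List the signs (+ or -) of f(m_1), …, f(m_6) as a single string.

+---++

m = -1, f(m) = 3 (+); new bracket [-3, -1]
m = -2, f(m) = -22 (−); new bracket [-2, -1]
m = -1.5, f(m) = -5.625 (−); new bracket [-1.5, -1]
m = -1.25, f(m) = -0.4844 (−); new bracket [-1.25, -1]
m = -1.125, f(m) = 1.4473 (+); new bracket [-1.25, -1.125]
m = -1.1875, f(m) = 0.531 (+); new bracket [-1.25, -1.1875]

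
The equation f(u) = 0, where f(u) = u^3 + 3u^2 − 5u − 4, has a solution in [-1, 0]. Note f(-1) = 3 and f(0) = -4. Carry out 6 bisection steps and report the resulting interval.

midpoint -0.5: f = -0.875 < 0 → [-1, -0.5]
midpoint -0.75: f = 1.015625 > 0 → [-0.75, -0.5]
midpoint -0.625: f = 0.052734 > 0 → [-0.625, -0.5]
midpoint -0.5625: f = -0.4163 < 0 → [-0.625, -0.5625]
midpoint -0.59375: f = -0.183 < 0 → [-0.625, -0.59375]
midpoint -0.609375: f = -0.0654 < 0 → [-0.625, -0.609375]

[-0.625, -0.609375]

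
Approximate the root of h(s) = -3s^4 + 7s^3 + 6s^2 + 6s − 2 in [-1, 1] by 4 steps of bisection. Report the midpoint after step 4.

s = 0 gives h = -2, negative; keep [0, 1]
s = 0.5 gives h = 3.1875, positive; keep [0, 0.5]
s = 0.25 gives h = -0.027344, negative; keep [0.25, 0.5]
s = 0.375 gives h = 1.4036, positive; keep [0.25, 0.375]

0.375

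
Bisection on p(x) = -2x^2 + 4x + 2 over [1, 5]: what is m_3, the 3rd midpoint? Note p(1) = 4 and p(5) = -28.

m = 3, p(m) = -4 (−); new bracket [1, 3]
m = 2, p(m) = 2 (+); new bracket [2, 3]
m = 2.5, p(m) = -0.5 (−); new bracket [2, 2.5]

2.5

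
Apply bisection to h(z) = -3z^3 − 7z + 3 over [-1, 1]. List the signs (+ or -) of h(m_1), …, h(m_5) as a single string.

+-++-

m = 0, h(m) = 3 (+); new bracket [0, 1]
m = 0.5, h(m) = -0.875 (−); new bracket [0, 0.5]
m = 0.25, h(m) = 1.203125 (+); new bracket [0.25, 0.5]
m = 0.375, h(m) = 0.2168 (+); new bracket [0.375, 0.5]
m = 0.4375, h(m) = -0.3137 (−); new bracket [0.375, 0.4375]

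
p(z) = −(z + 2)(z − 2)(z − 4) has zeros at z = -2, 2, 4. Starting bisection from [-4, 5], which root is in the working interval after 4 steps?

-2

z = 0.5 gives p = -13.125, negative; keep [-4, 0.5]
z = -1.75 gives p = -5.390625, negative; keep [-4, -1.75]
z = -2.875 gives p = 29.326172, positive; keep [-2.875, -1.75]
z = -2.3125 gives p = 8.5071, positive; keep [-2.3125, -1.75]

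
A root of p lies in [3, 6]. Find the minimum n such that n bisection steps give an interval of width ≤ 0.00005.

Width after n steps is 3/2^n. Need 2^n ≥ 3/0.00005 = 60000.
2^15 = 32768 < 60000 ≤ 2^16 = 65536, so n = 16.

16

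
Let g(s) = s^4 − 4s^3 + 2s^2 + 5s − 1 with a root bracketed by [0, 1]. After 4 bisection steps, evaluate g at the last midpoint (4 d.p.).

-0.0173

midpoint 0.5: g = 1.5625 > 0 → [0, 0.5]
midpoint 0.25: g = 0.316406 > 0 → [0, 0.25]
midpoint 0.125: g = -0.351318 < 0 → [0.125, 0.25]
midpoint 0.1875: g = -0.0173 < 0 → [0.1875, 0.25]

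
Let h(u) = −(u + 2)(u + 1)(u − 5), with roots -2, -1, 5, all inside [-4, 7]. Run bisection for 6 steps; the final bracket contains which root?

5

h(1.5) = 30.625 > 0, so the root lies in [1.5, 7]
h(4.25) = 24.609375 > 0, so the root lies in [4.25, 7]
h(5.625) = -31.572266 < 0, so the root lies in [4.25, 5.625]
h(4.9375) = 2.5745 > 0, so the root lies in [4.9375, 5.625]
h(5.28125) = -12.8631 < 0, so the root lies in [4.9375, 5.28125]
h(5.109375) = -4.7506 < 0, so the root lies in [4.9375, 5.109375]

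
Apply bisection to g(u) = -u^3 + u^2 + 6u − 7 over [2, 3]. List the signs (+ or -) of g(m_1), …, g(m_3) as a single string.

midpoint 2.5: g = -1.375 < 0 → [2, 2.5]
midpoint 2.25: g = 0.171875 > 0 → [2.25, 2.5]
midpoint 2.375: g = -0.505859 < 0 → [2.25, 2.375]

-+-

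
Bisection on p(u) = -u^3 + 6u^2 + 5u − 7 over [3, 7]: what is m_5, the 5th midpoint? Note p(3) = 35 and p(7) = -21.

6.625

midpoint 5: p = 43 > 0 → [5, 7]
midpoint 6: p = 23 > 0 → [6, 7]
midpoint 6.5: p = 4.375 > 0 → [6.5, 7]
midpoint 6.75: p = -7.4219 < 0 → [6.5, 6.75]
midpoint 6.625: p = -1.3066 < 0 → [6.5, 6.625]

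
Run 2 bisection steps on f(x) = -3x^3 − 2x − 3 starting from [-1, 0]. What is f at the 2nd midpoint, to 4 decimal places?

midpoint -0.5: f = -1.625 < 0 → [-1, -0.5]
midpoint -0.75: f = -0.234375 < 0 → [-1, -0.75]

-0.2344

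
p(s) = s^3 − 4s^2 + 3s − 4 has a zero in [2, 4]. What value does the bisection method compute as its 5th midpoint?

3.4375

s = 3 gives p = -4, negative; keep [3, 4]
s = 3.5 gives p = 0.375, positive; keep [3, 3.5]
s = 3.25 gives p = -2.171875, negative; keep [3.25, 3.5]
s = 3.375 gives p = -0.9941, negative; keep [3.375, 3.5]
s = 3.4375 gives p = -0.3342, negative; keep [3.4375, 3.5]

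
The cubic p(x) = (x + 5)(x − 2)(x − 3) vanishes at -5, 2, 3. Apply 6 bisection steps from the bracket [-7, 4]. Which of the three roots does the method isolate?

p(-1.5) = 55.125 > 0, so the root lies in [-7, -1.5]
p(-4.25) = 33.984375 > 0, so the root lies in [-7, -4.25]
p(-5.625) = -41.103516 < 0, so the root lies in [-5.625, -4.25]
p(-4.9375) = 3.4417 > 0, so the root lies in [-5.625, -4.9375]
p(-5.28125) = -16.9588 < 0, so the root lies in [-5.28125, -4.9375]
p(-5.109375) = -6.3058 < 0, so the root lies in [-5.109375, -4.9375]

-5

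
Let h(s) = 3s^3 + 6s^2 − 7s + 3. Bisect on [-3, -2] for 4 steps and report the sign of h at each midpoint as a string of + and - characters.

+++-

m = -2.5, h(m) = 11.125 (+); new bracket [-3, -2.5]
m = -2.75, h(m) = 5.234375 (+); new bracket [-3, -2.75]
m = -2.875, h(m) = 1.427734 (+); new bracket [-3, -2.875]
m = -2.9375, h(m) = -0.7063 (−); new bracket [-2.9375, -2.875]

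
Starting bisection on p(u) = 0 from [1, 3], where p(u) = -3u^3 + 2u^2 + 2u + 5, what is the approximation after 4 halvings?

1.625

p(2) = -7 < 0, so the root lies in [1, 2]
p(1.5) = 2.375 > 0, so the root lies in [1.5, 2]
p(1.75) = -1.453125 < 0, so the root lies in [1.5, 1.75]
p(1.625) = 0.6582 > 0, so the root lies in [1.625, 1.75]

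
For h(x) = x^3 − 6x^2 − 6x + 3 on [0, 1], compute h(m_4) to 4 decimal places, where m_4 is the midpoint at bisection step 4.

h(0.5) = -1.375 < 0, so the root lies in [0, 0.5]
h(0.25) = 1.140625 > 0, so the root lies in [0.25, 0.5]
h(0.375) = -0.041016 < 0, so the root lies in [0.25, 0.375]
h(0.3125) = 0.5696 > 0, so the root lies in [0.3125, 0.375]

0.5696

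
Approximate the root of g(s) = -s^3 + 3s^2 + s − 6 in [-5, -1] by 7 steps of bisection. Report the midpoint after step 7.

m = -3, g(m) = 45 (+); new bracket [-3, -1]
m = -2, g(m) = 12 (+); new bracket [-2, -1]
m = -1.5, g(m) = 2.625 (+); new bracket [-1.5, -1]
m = -1.25, g(m) = -0.6094 (−); new bracket [-1.5, -1.25]
m = -1.375, g(m) = 0.8965 (+); new bracket [-1.375, -1.25]
m = -1.3125, g(m) = 0.1165 (+); new bracket [-1.3125, -1.25]
m = -1.28125, g(m) = -0.2531 (−); new bracket [-1.3125, -1.28125]

-1.28125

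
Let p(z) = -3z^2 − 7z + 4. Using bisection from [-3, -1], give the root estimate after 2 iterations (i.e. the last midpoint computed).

-2.5

m = -2, p(m) = 6 (+); new bracket [-3, -2]
m = -2.5, p(m) = 2.75 (+); new bracket [-3, -2.5]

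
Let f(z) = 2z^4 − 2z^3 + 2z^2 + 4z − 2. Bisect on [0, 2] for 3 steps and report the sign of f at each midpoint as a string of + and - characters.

++-

m = 1, f(m) = 4 (+); new bracket [0, 1]
m = 0.5, f(m) = 0.375 (+); new bracket [0, 0.5]
m = 0.25, f(m) = -0.898438 (−); new bracket [0.25, 0.5]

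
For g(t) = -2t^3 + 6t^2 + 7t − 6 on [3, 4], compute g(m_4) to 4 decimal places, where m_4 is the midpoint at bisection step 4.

1.1157

t = 3.5 gives g = 6.25, positive; keep [3.5, 4]
t = 3.75 gives g = -0.84375, negative; keep [3.5, 3.75]
t = 3.625 gives g = 2.949219, positive; keep [3.625, 3.75]
t = 3.6875 gives g = 1.1157, positive; keep [3.6875, 3.75]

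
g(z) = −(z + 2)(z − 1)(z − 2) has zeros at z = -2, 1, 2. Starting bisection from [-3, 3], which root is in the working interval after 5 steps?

-2

g(0) = -4 < 0, so the root lies in [-3, 0]
g(-1.5) = -4.375 < 0, so the root lies in [-3, -1.5]
g(-2.25) = 3.453125 > 0, so the root lies in [-2.25, -1.5]
g(-1.875) = -1.3926 < 0, so the root lies in [-2.25, -1.875]
g(-2.0625) = 0.7776 > 0, so the root lies in [-2.0625, -1.875]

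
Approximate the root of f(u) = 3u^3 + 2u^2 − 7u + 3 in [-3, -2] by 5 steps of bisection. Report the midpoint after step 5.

-2.03125

u = -2.5 gives f = -13.875, negative; keep [-2.5, -2]
u = -2.25 gives f = -5.296875, negative; keep [-2.25, -2]
u = -2.125 gives f = -1.880859, negative; keep [-2.125, -2]
u = -2.0625 gives f = -0.3757, negative; keep [-2.0625, -2]
u = -2.03125 gives f = 0.328, positive; keep [-2.0625, -2.03125]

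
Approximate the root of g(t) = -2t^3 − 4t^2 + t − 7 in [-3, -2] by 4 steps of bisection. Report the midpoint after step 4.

t = -2.5 gives g = -3.25, negative; keep [-3, -2.5]
t = -2.75 gives g = 1.59375, positive; keep [-2.75, -2.5]
t = -2.625 gives g = -1.011719, negative; keep [-2.75, -2.625]
t = -2.6875 gives g = 0.2437, positive; keep [-2.6875, -2.625]

-2.6875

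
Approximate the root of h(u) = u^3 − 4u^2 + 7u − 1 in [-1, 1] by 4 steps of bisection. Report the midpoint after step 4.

0.125

m = 0, h(m) = -1 (−); new bracket [0, 1]
m = 0.5, h(m) = 1.625 (+); new bracket [0, 0.5]
m = 0.25, h(m) = 0.515625 (+); new bracket [0, 0.25]
m = 0.125, h(m) = -0.1855 (−); new bracket [0.125, 0.25]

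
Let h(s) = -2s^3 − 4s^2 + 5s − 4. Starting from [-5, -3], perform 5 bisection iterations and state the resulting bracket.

s = -4 gives h = 40, positive; keep [-4, -3]
s = -3.5 gives h = 15.25, positive; keep [-3.5, -3]
s = -3.25 gives h = 6.15625, positive; keep [-3.25, -3]
s = -3.125 gives h = 2.3477, positive; keep [-3.125, -3]
s = -3.0625 gives h = 0.6177, positive; keep [-3.0625, -3]

[-3.0625, -3]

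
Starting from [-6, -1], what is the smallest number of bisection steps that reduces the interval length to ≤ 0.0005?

14

Width after n steps is 5/2^n. Need 2^n ≥ 5/0.0005 = 10000.
2^13 = 8192 < 10000 ≤ 2^14 = 16384, so n = 14.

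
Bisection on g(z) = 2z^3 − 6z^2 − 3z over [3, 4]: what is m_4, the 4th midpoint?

z = 3.5 gives g = 1.75, positive; keep [3, 3.5]
z = 3.25 gives g = -4.46875, negative; keep [3.25, 3.5]
z = 3.375 gives g = -1.582031, negative; keep [3.375, 3.5]
z = 3.4375 gives g = 0.0269, positive; keep [3.375, 3.4375]

3.4375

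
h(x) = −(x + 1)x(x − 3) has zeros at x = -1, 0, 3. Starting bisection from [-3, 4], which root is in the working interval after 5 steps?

3

h(0.5) = 1.875 > 0, so the root lies in [0.5, 4]
h(2.25) = 5.484375 > 0, so the root lies in [2.25, 4]
h(3.125) = -1.611328 < 0, so the root lies in [2.25, 3.125]
h(2.6875) = 3.0969 > 0, so the root lies in [2.6875, 3.125]
h(2.90625) = 1.0643 > 0, so the root lies in [2.90625, 3.125]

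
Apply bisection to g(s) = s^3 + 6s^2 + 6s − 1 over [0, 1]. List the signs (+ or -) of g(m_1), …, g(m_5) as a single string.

++-++

midpoint 0.5: g = 3.625 > 0 → [0, 0.5]
midpoint 0.25: g = 0.890625 > 0 → [0, 0.25]
midpoint 0.125: g = -0.154297 < 0 → [0.125, 0.25]
midpoint 0.1875: g = 0.3425 > 0 → [0.125, 0.1875]
midpoint 0.15625: g = 0.0878 > 0 → [0.125, 0.15625]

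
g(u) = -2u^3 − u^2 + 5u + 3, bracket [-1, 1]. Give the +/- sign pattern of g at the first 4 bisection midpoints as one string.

u = 0 gives g = 3, positive; keep [-1, 0]
u = -0.5 gives g = 0.5, positive; keep [-1, -0.5]
u = -0.75 gives g = -0.46875, negative; keep [-0.75, -0.5]
u = -0.625 gives g = -0.0273, negative; keep [-0.625, -0.5]

++--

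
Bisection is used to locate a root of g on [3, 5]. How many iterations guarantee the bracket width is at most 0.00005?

Width after n steps is 2/2^n. Need 2^n ≥ 2/0.00005 = 40000.
2^15 = 32768 < 40000 ≤ 2^16 = 65536, so n = 16.

16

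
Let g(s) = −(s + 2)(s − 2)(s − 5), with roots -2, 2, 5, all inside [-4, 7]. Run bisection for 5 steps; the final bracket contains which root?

-2

m = 1.5, g(m) = -6.125 (−); new bracket [-4, 1.5]
m = -1.25, g(m) = -15.234375 (−); new bracket [-4, -1.25]
m = -2.625, g(m) = 22.041016 (+); new bracket [-2.625, -1.25]
m = -1.9375, g(m) = -1.7073 (−); new bracket [-2.625, -1.9375]
m = -2.28125, g(m) = 8.7674 (+); new bracket [-2.28125, -1.9375]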